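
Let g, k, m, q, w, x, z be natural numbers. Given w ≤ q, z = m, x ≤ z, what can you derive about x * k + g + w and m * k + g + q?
x * k + g + w ≤ m * k + g + q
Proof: z = m and x ≤ z, thus x ≤ m. By multiplying by a non-negative, x * k ≤ m * k. Then x * k + g ≤ m * k + g. w ≤ q, so x * k + g + w ≤ m * k + g + q.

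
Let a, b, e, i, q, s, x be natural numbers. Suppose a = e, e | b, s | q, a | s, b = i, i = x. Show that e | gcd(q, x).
Because a | s and s | q, a | q. a = e, so e | q. b = i and i = x, therefore b = x. e | b, so e | x. Since e | q, e | gcd(q, x).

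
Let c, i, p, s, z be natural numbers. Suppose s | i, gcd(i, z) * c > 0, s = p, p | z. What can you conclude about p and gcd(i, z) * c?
p ≤ gcd(i, z) * c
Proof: Because s = p and s | i, p | i. Since p | z, p | gcd(i, z). Then p | gcd(i, z) * c. gcd(i, z) * c > 0, so p ≤ gcd(i, z) * c.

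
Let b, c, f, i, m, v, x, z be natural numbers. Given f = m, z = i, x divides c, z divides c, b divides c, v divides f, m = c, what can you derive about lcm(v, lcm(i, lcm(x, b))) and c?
lcm(v, lcm(i, lcm(x, b))) divides c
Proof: f = m and v divides f, thus v divides m. Since m = c, v divides c. Because z = i and z divides c, i divides c. x divides c and b divides c, thus lcm(x, b) divides c. Since i divides c, lcm(i, lcm(x, b)) divides c. Since v divides c, lcm(v, lcm(i, lcm(x, b))) divides c.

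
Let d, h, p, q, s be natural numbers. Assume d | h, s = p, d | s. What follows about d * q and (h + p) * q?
d * q | (h + p) * q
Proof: s = p and d | s, so d | p. d | h, so d | h + p. Then d * q | (h + p) * q.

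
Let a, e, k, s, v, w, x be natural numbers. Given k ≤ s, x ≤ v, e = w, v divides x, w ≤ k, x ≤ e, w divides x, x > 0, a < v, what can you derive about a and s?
a < s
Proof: v divides x and x > 0, hence v ≤ x. x ≤ v, so v = x. Since a < v, a < x. From w divides x and x > 0, w ≤ x. e = w and x ≤ e, so x ≤ w. w ≤ x, so w = x. From w ≤ k and k ≤ s, w ≤ s. Since w = x, x ≤ s. Since a < x, a < s.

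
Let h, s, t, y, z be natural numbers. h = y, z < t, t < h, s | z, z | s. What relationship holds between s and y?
s < y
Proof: z | s and s | z, therefore z = s. Because z < t and t < h, z < h. h = y, so z < y. z = s, so s < y.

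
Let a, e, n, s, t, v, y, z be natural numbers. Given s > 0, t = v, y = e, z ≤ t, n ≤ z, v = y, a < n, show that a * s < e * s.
a < n and n ≤ z, so a < z. t = v and v = y, hence t = y. Because y = e, t = e. Since z ≤ t, z ≤ e. Since a < z, a < e. From s > 0, a * s < e * s.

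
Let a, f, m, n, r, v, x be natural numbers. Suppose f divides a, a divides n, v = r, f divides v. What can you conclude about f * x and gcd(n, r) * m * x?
f * x divides gcd(n, r) * m * x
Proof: Since f divides a and a divides n, f divides n. v = r and f divides v, therefore f divides r. f divides n, so f divides gcd(n, r). Then f divides gcd(n, r) * m. Then f * x divides gcd(n, r) * m * x.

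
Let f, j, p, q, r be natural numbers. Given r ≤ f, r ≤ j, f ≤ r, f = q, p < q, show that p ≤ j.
From r ≤ f and f ≤ r, r = f. Since f = q, r = q. Since r ≤ j, q ≤ j. p < q, so p < j. Then p ≤ j.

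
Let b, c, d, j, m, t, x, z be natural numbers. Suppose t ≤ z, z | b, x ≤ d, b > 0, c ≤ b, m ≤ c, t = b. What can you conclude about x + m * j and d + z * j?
x + m * j ≤ d + z * j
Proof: Because t = b and t ≤ z, b ≤ z. z | b and b > 0, thus z ≤ b. b ≤ z, so b = z. From m ≤ c and c ≤ b, m ≤ b. Since b = z, m ≤ z. Then m * j ≤ z * j. Since x ≤ d, x + m * j ≤ d + z * j.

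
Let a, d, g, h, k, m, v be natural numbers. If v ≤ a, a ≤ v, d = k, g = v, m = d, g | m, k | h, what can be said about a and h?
a | h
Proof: v ≤ a and a ≤ v, therefore v = a. m = d and g | m, thus g | d. g = v, so v | d. Because d = k, v | k. Since k | h, v | h. Since v = a, a | h.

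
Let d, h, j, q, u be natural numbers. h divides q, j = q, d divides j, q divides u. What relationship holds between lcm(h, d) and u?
lcm(h, d) divides u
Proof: j = q and d divides j, hence d divides q. Since h divides q, lcm(h, d) divides q. Since q divides u, lcm(h, d) divides u.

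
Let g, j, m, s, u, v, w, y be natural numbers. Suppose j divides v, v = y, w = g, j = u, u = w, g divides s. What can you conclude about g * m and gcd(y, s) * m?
g * m divides gcd(y, s) * m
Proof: Since u = w and w = g, u = g. j = u and j divides v, hence u divides v. v = y, so u divides y. u = g, so g divides y. From g divides s, g divides gcd(y, s). Then g * m divides gcd(y, s) * m.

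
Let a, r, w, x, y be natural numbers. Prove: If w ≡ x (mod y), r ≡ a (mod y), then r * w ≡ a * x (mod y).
r ≡ a (mod y) and w ≡ x (mod y). By multiplying congruences, r * w ≡ a * x (mod y).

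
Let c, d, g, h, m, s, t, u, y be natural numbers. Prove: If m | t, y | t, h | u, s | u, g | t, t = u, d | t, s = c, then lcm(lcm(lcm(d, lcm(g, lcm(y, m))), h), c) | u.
y | t and m | t, so lcm(y, m) | t. Since g | t, lcm(g, lcm(y, m)) | t. Since d | t, lcm(d, lcm(g, lcm(y, m))) | t. t = u, so lcm(d, lcm(g, lcm(y, m))) | u. h | u, so lcm(lcm(d, lcm(g, lcm(y, m))), h) | u. s = c and s | u, therefore c | u. Since lcm(lcm(d, lcm(g, lcm(y, m))), h) | u, lcm(lcm(lcm(d, lcm(g, lcm(y, m))), h), c) | u.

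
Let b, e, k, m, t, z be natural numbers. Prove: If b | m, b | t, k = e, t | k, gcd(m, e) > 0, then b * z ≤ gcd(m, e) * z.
k = e and t | k, hence t | e. Because b | t, b | e. b | m, so b | gcd(m, e). gcd(m, e) > 0, so b ≤ gcd(m, e). Then b * z ≤ gcd(m, e) * z.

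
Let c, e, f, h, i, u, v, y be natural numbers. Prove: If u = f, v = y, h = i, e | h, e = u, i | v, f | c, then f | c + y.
e = u and u = f, so e = f. e | h, so f | h. Since h = i, f | i. Because v = y and i | v, i | y. Since f | i, f | y. f | c, so f | c + y.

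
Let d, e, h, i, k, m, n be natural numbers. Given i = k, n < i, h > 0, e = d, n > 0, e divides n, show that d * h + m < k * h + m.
From e divides n and n > 0, e ≤ n. From e = d, d ≤ n. i = k and n < i, therefore n < k. Since d ≤ n, d < k. Combining with h > 0, by multiplying by a positive, d * h < k * h. Then d * h + m < k * h + m.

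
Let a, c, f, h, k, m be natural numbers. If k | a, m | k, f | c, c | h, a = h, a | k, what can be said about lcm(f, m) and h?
lcm(f, m) | h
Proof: f | c and c | h, so f | h. k | a and a | k, therefore k = a. a = h, so k = h. Since m | k, m | h. From f | h, lcm(f, m) | h.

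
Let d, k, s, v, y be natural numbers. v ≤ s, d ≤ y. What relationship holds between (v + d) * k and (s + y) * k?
(v + d) * k ≤ (s + y) * k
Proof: v ≤ s and d ≤ y, hence v + d ≤ s + y. Then (v + d) * k ≤ (s + y) * k.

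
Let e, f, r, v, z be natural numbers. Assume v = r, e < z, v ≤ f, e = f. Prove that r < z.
v = r and v ≤ f, thus r ≤ f. e = f and e < z, therefore f < z. r ≤ f, so r < z.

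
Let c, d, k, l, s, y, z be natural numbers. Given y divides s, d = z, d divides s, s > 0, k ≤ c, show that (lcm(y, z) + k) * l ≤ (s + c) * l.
d = z and d divides s, hence z divides s. y divides s, so lcm(y, z) divides s. Since s > 0, lcm(y, z) ≤ s. Since k ≤ c, lcm(y, z) + k ≤ s + c. By multiplying by a non-negative, (lcm(y, z) + k) * l ≤ (s + c) * l.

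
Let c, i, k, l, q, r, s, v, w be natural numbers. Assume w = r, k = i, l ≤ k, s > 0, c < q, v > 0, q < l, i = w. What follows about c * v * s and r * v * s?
c * v * s < r * v * s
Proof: i = w and w = r, therefore i = r. Because k = i and l ≤ k, l ≤ i. Since q < l, q < i. i = r, so q < r. c < q, so c < r. v > 0, so c * v < r * v. s > 0, so c * v * s < r * v * s.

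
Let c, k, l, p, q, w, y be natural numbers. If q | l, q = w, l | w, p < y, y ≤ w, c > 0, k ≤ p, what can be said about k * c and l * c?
k * c < l * c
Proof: Because q = w and q | l, w | l. l | w, so w = l. p < y and y ≤ w, thus p < w. k ≤ p, so k < w. w = l, so k < l. Because c > 0, k * c < l * c.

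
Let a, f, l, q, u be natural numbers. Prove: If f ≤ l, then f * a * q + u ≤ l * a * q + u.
f ≤ l, therefore f * a ≤ l * a. Then f * a * q ≤ l * a * q. Then f * a * q + u ≤ l * a * q + u.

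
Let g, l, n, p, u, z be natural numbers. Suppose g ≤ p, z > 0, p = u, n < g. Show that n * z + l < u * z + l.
From n < g and g ≤ p, n < p. p = u, so n < u. Because z > 0, n * z < u * z. Then n * z + l < u * z + l.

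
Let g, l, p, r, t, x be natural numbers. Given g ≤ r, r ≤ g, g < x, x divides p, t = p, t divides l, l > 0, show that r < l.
g ≤ r and r ≤ g, hence g = r. From t = p and t divides l, p divides l. Because x divides p, x divides l. l > 0, so x ≤ l. Since g < x, g < l. From g = r, r < l.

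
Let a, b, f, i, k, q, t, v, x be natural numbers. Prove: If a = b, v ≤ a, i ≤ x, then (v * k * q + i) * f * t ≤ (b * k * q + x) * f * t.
a = b and v ≤ a, thus v ≤ b. By multiplying by a non-negative, v * k ≤ b * k. By multiplying by a non-negative, v * k * q ≤ b * k * q. Since i ≤ x, v * k * q + i ≤ b * k * q + x. By multiplying by a non-negative, (v * k * q + i) * f ≤ (b * k * q + x) * f. By multiplying by a non-negative, (v * k * q + i) * f * t ≤ (b * k * q + x) * f * t.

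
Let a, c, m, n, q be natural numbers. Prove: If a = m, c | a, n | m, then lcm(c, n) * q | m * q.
a = m and c | a, thus c | m. Since n | m, lcm(c, n) | m. Then lcm(c, n) * q | m * q.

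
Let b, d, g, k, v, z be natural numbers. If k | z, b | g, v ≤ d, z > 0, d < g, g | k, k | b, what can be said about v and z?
v < z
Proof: From v ≤ d and d < g, v < g. Because k | b and b | g, k | g. g | k, so k = g. k | z and z > 0, hence k ≤ z. k = g, so g ≤ z. Since v < g, v < z.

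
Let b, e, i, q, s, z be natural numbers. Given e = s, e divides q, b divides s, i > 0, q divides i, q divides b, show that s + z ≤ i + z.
q divides b and b divides s, thus q divides s. e = s and e divides q, thus s divides q. Because q divides s, q = s. q divides i, so s divides i. Since i > 0, s ≤ i. Then s + z ≤ i + z.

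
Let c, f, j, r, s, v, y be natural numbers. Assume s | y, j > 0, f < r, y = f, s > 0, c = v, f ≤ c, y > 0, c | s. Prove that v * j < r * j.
c | s and s > 0, so c ≤ s. Because s | y and y > 0, s ≤ y. Since y = f, s ≤ f. Because c ≤ s, c ≤ f. Since f ≤ c, f = c. From c = v, f = v. Since f < r, v < r. j > 0, so v * j < r * j.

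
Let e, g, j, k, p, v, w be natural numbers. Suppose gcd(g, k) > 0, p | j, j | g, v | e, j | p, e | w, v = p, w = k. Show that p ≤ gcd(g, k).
j | p and p | j, so j = p. Since j | g, p | g. Because v | e and e | w, v | w. Because w = k, v | k. v = p, so p | k. Since p | g, p | gcd(g, k). Since gcd(g, k) > 0, p ≤ gcd(g, k).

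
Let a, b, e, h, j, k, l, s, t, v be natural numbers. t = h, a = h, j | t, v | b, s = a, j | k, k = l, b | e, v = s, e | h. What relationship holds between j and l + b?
j | l + b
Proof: Because k = l and j | k, j | l. From s = a and a = h, s = h. v = s and v | b, thus s | b. Since s = h, h | b. Since b | e and e | h, b | h. h | b, so h = b. Since t = h, t = b. Since j | t, j | b. j | l, so j | l + b.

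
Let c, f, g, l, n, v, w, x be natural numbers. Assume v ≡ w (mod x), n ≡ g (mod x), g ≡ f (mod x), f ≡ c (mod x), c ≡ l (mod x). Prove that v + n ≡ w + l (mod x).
From n ≡ g (mod x) and g ≡ f (mod x), n ≡ f (mod x). f ≡ c (mod x), so n ≡ c (mod x). Since c ≡ l (mod x), n ≡ l (mod x). From v ≡ w (mod x), by adding congruences, v + n ≡ w + l (mod x).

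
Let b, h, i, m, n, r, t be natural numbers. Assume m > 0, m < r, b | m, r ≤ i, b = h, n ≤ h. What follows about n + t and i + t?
n + t < i + t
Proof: b = h and b | m, hence h | m. m > 0, so h ≤ m. n ≤ h, so n ≤ m. From m < r and r ≤ i, m < i. Since n ≤ m, n < i. Then n + t < i + t.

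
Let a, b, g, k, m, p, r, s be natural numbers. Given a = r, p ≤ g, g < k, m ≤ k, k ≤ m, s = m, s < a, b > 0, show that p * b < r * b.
p ≤ g and g < k, thus p < k. Since m ≤ k and k ≤ m, m = k. Because s = m and s < a, m < a. m = k, so k < a. p < k, so p < a. Since a = r, p < r. b > 0, so p * b < r * b.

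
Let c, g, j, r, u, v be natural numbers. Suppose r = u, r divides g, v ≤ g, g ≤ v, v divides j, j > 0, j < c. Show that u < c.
v ≤ g and g ≤ v, so v = g. From v divides j, g divides j. Since r divides g, r divides j. j > 0, so r ≤ j. Because j < c, r < c. r = u, so u < c.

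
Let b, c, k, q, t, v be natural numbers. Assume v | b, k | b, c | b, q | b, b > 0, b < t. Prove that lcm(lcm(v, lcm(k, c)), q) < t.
k | b and c | b, therefore lcm(k, c) | b. v | b, so lcm(v, lcm(k, c)) | b. Since q | b, lcm(lcm(v, lcm(k, c)), q) | b. b > 0, so lcm(lcm(v, lcm(k, c)), q) ≤ b. b < t, so lcm(lcm(v, lcm(k, c)), q) < t.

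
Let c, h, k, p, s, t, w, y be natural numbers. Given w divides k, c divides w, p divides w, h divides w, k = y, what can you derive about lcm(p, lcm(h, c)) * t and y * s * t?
lcm(p, lcm(h, c)) * t divides y * s * t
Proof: Since h divides w and c divides w, lcm(h, c) divides w. Since p divides w, lcm(p, lcm(h, c)) divides w. From k = y and w divides k, w divides y. lcm(p, lcm(h, c)) divides w, so lcm(p, lcm(h, c)) divides y. Then lcm(p, lcm(h, c)) divides y * s. Then lcm(p, lcm(h, c)) * t divides y * s * t.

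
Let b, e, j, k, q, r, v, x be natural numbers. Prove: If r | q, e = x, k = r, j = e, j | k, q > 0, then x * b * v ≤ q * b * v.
j = e and e = x, hence j = x. k = r and j | k, thus j | r. j = x, so x | r. r | q, so x | q. Since q > 0, x ≤ q. Then x * b ≤ q * b. Then x * b * v ≤ q * b * v.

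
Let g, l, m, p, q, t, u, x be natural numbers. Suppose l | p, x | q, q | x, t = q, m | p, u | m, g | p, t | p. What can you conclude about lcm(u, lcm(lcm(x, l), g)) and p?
lcm(u, lcm(lcm(x, l), g)) | p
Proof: u | m and m | p, thus u | p. q | x and x | q, hence q = x. t = q and t | p, thus q | p. From q = x, x | p. Since l | p, lcm(x, l) | p. g | p, so lcm(lcm(x, l), g) | p. Since u | p, lcm(u, lcm(lcm(x, l), g)) | p.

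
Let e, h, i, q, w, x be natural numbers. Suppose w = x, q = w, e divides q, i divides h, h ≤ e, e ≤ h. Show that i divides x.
q = w and w = x, thus q = x. Since e ≤ h and h ≤ e, e = h. Since e divides q, h divides q. Since q = x, h divides x. Since i divides h, i divides x.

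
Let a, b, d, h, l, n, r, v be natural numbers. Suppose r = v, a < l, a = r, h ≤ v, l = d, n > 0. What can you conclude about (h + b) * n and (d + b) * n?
(h + b) * n < (d + b) * n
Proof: Since a = r and r = v, a = v. a < l, so v < l. Because l = d, v < d. Since h ≤ v, h < d. Then h + b < d + b. Since n > 0, (h + b) * n < (d + b) * n.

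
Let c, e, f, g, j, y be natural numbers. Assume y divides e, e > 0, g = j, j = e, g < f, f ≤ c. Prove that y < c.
y divides e and e > 0, so y ≤ e. g = j and j = e, thus g = e. Since g < f, e < f. Because y ≤ e, y < f. f ≤ c, so y < c.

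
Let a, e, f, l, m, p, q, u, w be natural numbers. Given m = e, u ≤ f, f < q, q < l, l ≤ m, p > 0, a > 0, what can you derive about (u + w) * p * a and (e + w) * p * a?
(u + w) * p * a < (e + w) * p * a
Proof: Since f < q and q < l, f < l. l ≤ m, so f < m. u ≤ f, so u < m. m = e, so u < e. Then u + w < e + w. From p > 0, by multiplying by a positive, (u + w) * p < (e + w) * p. Combining with a > 0, by multiplying by a positive, (u + w) * p * a < (e + w) * p * a.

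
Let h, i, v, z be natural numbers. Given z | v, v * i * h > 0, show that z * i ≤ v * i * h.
Because z | v, z * i | v * i. Then z * i | v * i * h. Since v * i * h > 0, z * i ≤ v * i * h.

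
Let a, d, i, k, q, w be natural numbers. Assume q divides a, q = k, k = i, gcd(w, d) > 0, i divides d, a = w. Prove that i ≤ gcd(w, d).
q = k and k = i, therefore q = i. Because a = w and q divides a, q divides w. Since q = i, i divides w. Since i divides d, i divides gcd(w, d). Since gcd(w, d) > 0, i ≤ gcd(w, d).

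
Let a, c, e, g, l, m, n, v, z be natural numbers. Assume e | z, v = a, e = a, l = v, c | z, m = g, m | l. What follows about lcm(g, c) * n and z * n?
lcm(g, c) * n | z * n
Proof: l = v and v = a, thus l = a. Since m = g and m | l, g | l. Since l = a, g | a. e = a and e | z, therefore a | z. Since g | a, g | z. c | z, so lcm(g, c) | z. Then lcm(g, c) * n | z * n.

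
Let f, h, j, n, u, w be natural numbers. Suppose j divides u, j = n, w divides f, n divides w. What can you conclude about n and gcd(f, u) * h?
n divides gcd(f, u) * h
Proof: n divides w and w divides f, hence n divides f. Since j = n and j divides u, n divides u. n divides f, so n divides gcd(f, u). Then n divides gcd(f, u) * h.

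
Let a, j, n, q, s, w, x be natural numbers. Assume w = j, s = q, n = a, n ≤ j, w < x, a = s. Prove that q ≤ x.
n = a and a = s, so n = s. From s = q, n = q. Because w = j and w < x, j < x. n ≤ j, so n < x. n = q, so q < x. Then q ≤ x.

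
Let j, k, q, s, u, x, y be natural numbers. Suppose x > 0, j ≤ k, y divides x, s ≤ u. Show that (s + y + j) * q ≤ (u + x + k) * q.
y divides x and x > 0, thus y ≤ x. s ≤ u, so s + y ≤ u + x. Since j ≤ k, s + y + j ≤ u + x + k. By multiplying by a non-negative, (s + y + j) * q ≤ (u + x + k) * q.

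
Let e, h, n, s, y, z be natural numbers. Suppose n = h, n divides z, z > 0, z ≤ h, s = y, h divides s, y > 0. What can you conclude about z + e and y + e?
z + e ≤ y + e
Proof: From n divides z and z > 0, n ≤ z. n = h, so h ≤ z. z ≤ h, so h = z. s = y and h divides s, therefore h divides y. y > 0, so h ≤ y. Since h = z, z ≤ y. Then z + e ≤ y + e.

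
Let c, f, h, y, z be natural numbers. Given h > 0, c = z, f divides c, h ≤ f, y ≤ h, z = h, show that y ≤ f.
c = z and z = h, so c = h. Since f divides c, f divides h. h > 0, so f ≤ h. Since h ≤ f, h = f. y ≤ h, so y ≤ f.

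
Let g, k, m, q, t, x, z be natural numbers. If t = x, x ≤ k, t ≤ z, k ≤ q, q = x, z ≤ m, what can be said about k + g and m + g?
k + g ≤ m + g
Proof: q = x and k ≤ q, thus k ≤ x. Since x ≤ k, x = k. Because t = x and t ≤ z, x ≤ z. z ≤ m, so x ≤ m. Since x = k, k ≤ m. Then k + g ≤ m + g.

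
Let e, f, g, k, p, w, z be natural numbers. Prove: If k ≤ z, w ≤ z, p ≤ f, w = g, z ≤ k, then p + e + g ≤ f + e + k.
Since p ≤ f, p + e ≤ f + e. Since z ≤ k and k ≤ z, z = k. w ≤ z, so w ≤ k. Since w = g, g ≤ k. p + e ≤ f + e, so p + e + g ≤ f + e + k.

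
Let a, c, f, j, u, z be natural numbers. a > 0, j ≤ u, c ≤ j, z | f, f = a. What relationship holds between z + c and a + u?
z + c ≤ a + u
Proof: From f = a and z | f, z | a. Since a > 0, z ≤ a. c ≤ j and j ≤ u, hence c ≤ u. z ≤ a, so z + c ≤ a + u.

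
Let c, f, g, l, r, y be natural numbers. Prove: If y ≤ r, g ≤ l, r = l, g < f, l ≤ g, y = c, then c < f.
Since l ≤ g and g ≤ l, l = g. Because r = l, r = g. y = c and y ≤ r, so c ≤ r. From r = g, c ≤ g. Since g < f, c < f.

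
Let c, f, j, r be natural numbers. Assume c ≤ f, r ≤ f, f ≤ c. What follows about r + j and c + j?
r + j ≤ c + j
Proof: Because f ≤ c and c ≤ f, f = c. r ≤ f, so r ≤ c. Then r + j ≤ c + j.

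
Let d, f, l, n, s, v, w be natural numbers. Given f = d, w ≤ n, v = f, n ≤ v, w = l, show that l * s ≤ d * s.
v = f and f = d, thus v = d. Because w ≤ n and n ≤ v, w ≤ v. v = d, so w ≤ d. w = l, so l ≤ d. Then l * s ≤ d * s.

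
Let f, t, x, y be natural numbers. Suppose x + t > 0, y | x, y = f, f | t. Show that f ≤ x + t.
y = f and y | x, thus f | x. Since f | t, f | x + t. Since x + t > 0, f ≤ x + t.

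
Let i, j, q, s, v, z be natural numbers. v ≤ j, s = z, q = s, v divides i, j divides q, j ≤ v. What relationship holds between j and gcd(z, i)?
j divides gcd(z, i)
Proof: q = s and s = z, so q = z. Since j divides q, j divides z. v ≤ j and j ≤ v, so v = j. Since v divides i, j divides i. j divides z, so j divides gcd(z, i).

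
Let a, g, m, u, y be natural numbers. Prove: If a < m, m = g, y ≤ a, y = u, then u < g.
y ≤ a and a < m, hence y < m. From m = g, y < g. Since y = u, u < g.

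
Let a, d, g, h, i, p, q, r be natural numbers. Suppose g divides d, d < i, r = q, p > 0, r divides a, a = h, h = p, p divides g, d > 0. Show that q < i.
Since a = h and h = p, a = p. r divides a, so r divides p. Since p > 0, r ≤ p. Since r = q, q ≤ p. Because p divides g and g divides d, p divides d. Since d > 0, p ≤ d. Since d < i, p < i. q ≤ p, so q < i.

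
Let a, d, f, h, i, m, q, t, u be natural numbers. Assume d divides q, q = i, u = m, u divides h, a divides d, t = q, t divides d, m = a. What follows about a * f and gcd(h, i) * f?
a * f divides gcd(h, i) * f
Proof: Since u = m and u divides h, m divides h. Since m = a, a divides h. t = q and t divides d, thus q divides d. d divides q, so d = q. q = i, so d = i. Since a divides d, a divides i. From a divides h, a divides gcd(h, i). Then a * f divides gcd(h, i) * f.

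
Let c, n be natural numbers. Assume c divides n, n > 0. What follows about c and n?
c ≤ n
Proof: From c divides n and n > 0, by divisors are at most what they divide, c ≤ n.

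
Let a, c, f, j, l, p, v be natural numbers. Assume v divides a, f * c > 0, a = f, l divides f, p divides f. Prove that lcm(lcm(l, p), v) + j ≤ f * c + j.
Since l divides f and p divides f, lcm(l, p) divides f. Since a = f and v divides a, v divides f. lcm(l, p) divides f, so lcm(lcm(l, p), v) divides f. Then lcm(lcm(l, p), v) divides f * c. f * c > 0, so lcm(lcm(l, p), v) ≤ f * c. Then lcm(lcm(l, p), v) + j ≤ f * c + j.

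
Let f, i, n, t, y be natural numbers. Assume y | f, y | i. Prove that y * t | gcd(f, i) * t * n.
y | f and y | i, so y | gcd(f, i). Then y * t | gcd(f, i) * t. Then y * t | gcd(f, i) * t * n.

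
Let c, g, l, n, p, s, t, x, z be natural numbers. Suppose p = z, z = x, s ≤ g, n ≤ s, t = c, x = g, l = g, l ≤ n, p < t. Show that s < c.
Because p = z and z = x, p = x. From x = g, p = g. l = g and l ≤ n, so g ≤ n. n ≤ s, so g ≤ s. s ≤ g, so g = s. Since p = g, p = s. Since t = c and p < t, p < c. p = s, so s < c.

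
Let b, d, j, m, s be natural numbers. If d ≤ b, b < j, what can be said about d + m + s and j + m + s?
d + m + s < j + m + s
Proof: From d ≤ b and b < j, d < j. Then d + m < j + m. Then d + m + s < j + m + s.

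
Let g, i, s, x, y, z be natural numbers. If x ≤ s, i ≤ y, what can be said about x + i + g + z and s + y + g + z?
x + i + g + z ≤ s + y + g + z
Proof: i ≤ y, so i + g ≤ y + g. Then i + g + z ≤ y + g + z. x ≤ s, so x + i + g + z ≤ s + y + g + z.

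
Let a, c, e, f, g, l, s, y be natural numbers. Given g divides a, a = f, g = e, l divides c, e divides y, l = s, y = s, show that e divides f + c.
g = e and g divides a, hence e divides a. a = f, so e divides f. Because y = s and e divides y, e divides s. l = s and l divides c, therefore s divides c. e divides s, so e divides c. Since e divides f, e divides f + c.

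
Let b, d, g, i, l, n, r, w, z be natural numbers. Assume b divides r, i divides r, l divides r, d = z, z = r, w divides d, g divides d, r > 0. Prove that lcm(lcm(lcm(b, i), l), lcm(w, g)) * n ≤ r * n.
Because b divides r and i divides r, lcm(b, i) divides r. l divides r, so lcm(lcm(b, i), l) divides r. From d = z and z = r, d = r. Because w divides d and g divides d, lcm(w, g) divides d. d = r, so lcm(w, g) divides r. lcm(lcm(b, i), l) divides r, so lcm(lcm(lcm(b, i), l), lcm(w, g)) divides r. Since r > 0, lcm(lcm(lcm(b, i), l), lcm(w, g)) ≤ r. By multiplying by a non-negative, lcm(lcm(lcm(b, i), l), lcm(w, g)) * n ≤ r * n.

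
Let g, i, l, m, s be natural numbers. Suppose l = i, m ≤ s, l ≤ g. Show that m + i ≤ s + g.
From l = i and l ≤ g, i ≤ g. m ≤ s, so m + i ≤ s + g.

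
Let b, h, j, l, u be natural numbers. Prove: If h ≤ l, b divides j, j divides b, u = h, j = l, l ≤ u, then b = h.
b divides j and j divides b, so b = j. j = l, so b = l. From u = h and l ≤ u, l ≤ h. Since h ≤ l, l = h. b = l, so b = h.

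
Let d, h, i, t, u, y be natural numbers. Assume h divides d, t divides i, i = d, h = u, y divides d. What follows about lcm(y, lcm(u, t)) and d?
lcm(y, lcm(u, t)) divides d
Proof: From h = u and h divides d, u divides d. i = d and t divides i, so t divides d. From u divides d, lcm(u, t) divides d. Since y divides d, lcm(y, lcm(u, t)) divides d.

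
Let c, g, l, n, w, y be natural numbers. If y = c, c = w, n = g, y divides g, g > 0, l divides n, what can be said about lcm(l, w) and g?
lcm(l, w) ≤ g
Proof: Since n = g and l divides n, l divides g. y = c and c = w, thus y = w. Since y divides g, w divides g. l divides g, so lcm(l, w) divides g. Since g > 0, lcm(l, w) ≤ g.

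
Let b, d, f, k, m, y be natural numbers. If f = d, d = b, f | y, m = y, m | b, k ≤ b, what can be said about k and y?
k ≤ y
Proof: f = d and d = b, therefore f = b. f | y, so b | y. m = y and m | b, so y | b. Since b | y, b = y. Since k ≤ b, k ≤ y.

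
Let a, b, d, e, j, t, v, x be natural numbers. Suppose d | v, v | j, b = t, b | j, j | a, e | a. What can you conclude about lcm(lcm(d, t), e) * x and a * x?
lcm(lcm(d, t), e) * x | a * x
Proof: Since d | v and v | j, d | j. b = t and b | j, so t | j. d | j, so lcm(d, t) | j. Since j | a, lcm(d, t) | a. Since e | a, lcm(lcm(d, t), e) | a. Then lcm(lcm(d, t), e) * x | a * x.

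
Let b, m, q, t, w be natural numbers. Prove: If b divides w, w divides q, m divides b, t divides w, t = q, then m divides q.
t = q and t divides w, thus q divides w. w divides q, so w = q. b divides w, so b divides q. Since m divides b, m divides q.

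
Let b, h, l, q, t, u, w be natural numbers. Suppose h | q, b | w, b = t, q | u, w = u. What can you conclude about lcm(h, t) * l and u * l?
lcm(h, t) * l | u * l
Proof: Since h | q and q | u, h | u. Since b = t and b | w, t | w. Since w = u, t | u. h | u, so lcm(h, t) | u. Then lcm(h, t) * l | u * l.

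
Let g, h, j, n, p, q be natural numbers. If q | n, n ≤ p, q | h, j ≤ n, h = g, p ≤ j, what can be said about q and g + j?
q | g + j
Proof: h = g and q | h, thus q | g. n ≤ p and p ≤ j, therefore n ≤ j. Since j ≤ n, n = j. Since q | n, q | j. From q | g, q | g + j.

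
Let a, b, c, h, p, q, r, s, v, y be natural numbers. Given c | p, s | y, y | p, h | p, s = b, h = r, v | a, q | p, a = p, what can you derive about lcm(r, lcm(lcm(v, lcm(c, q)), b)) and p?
lcm(r, lcm(lcm(v, lcm(c, q)), b)) | p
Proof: From h = r and h | p, r | p. a = p and v | a, therefore v | p. c | p and q | p, therefore lcm(c, q) | p. From v | p, lcm(v, lcm(c, q)) | p. s | y and y | p, so s | p. Since s = b, b | p. lcm(v, lcm(c, q)) | p, so lcm(lcm(v, lcm(c, q)), b) | p. r | p, so lcm(r, lcm(lcm(v, lcm(c, q)), b)) | p.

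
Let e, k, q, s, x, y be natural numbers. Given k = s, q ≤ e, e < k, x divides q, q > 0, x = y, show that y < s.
Since x divides q and q > 0, x ≤ q. Since q ≤ e, x ≤ e. Since x = y, y ≤ e. From e < k, y < k. k = s, so y < s.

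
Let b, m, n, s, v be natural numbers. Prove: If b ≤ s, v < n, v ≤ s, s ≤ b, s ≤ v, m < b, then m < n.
b ≤ s and s ≤ b, therefore b = s. s ≤ v and v ≤ s, therefore s = v. Since b = s, b = v. m < b, so m < v. v < n, so m < n.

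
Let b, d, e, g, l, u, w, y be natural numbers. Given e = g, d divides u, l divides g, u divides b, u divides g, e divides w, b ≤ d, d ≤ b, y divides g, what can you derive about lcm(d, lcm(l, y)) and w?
lcm(d, lcm(l, y)) divides w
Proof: Because b ≤ d and d ≤ b, b = d. Since u divides b, u divides d. d divides u, so u = d. Since u divides g, d divides g. From l divides g and y divides g, lcm(l, y) divides g. Since d divides g, lcm(d, lcm(l, y)) divides g. From e = g and e divides w, g divides w. Because lcm(d, lcm(l, y)) divides g, lcm(d, lcm(l, y)) divides w.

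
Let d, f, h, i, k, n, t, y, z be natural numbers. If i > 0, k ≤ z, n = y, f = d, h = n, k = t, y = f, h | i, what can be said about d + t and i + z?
d + t ≤ i + z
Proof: Since h = n and n = y, h = y. y = f, so h = f. h | i, so f | i. f = d, so d | i. Since i > 0, d ≤ i. k = t and k ≤ z, hence t ≤ z. Since d ≤ i, d + t ≤ i + z.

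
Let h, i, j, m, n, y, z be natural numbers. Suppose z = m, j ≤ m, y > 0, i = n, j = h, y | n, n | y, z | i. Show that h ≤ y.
j = h and j ≤ m, therefore h ≤ m. Because n | y and y | n, n = y. Since i = n, i = y. Because z | i, z | y. Because y > 0, z ≤ y. From z = m, m ≤ y. Since h ≤ m, h ≤ y.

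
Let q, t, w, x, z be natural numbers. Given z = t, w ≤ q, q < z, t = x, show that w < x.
Since z = t and q < z, q < t. t = x, so q < x. Since w ≤ q, w < x.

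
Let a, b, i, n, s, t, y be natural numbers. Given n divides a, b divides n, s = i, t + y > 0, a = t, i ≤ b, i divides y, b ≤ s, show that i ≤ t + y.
s = i and b ≤ s, thus b ≤ i. i ≤ b, so b = i. a = t and n divides a, therefore n divides t. Since b divides n, b divides t. Since b = i, i divides t. i divides y, so i divides t + y. Since t + y > 0, i ≤ t + y.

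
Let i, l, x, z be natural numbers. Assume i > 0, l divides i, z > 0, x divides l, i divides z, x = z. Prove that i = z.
Since x divides l and l divides i, x divides i. x = z, so z divides i. i > 0, so z ≤ i. From i divides z and z > 0, i ≤ z. From z ≤ i, z = i. Then i = z.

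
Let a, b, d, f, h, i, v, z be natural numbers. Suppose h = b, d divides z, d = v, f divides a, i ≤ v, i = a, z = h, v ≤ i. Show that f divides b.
Since z = h and h = b, z = b. v ≤ i and i ≤ v, thus v = i. i = a, so v = a. d = v and d divides z, therefore v divides z. Since v = a, a divides z. f divides a, so f divides z. z = b, so f divides b.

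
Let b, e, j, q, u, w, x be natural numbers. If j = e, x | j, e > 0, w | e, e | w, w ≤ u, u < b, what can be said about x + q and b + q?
x + q < b + q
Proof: j = e and x | j, therefore x | e. Since e > 0, x ≤ e. w | e and e | w, thus w = e. Because w ≤ u, e ≤ u. u < b, so e < b. x ≤ e, so x < b. Then x + q < b + q.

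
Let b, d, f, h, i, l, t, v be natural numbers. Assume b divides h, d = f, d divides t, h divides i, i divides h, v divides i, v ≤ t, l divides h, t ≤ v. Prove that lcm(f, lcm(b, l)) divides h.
t ≤ v and v ≤ t, hence t = v. d divides t, so d divides v. i divides h and h divides i, therefore i = h. Since v divides i, v divides h. Because d divides v, d divides h. d = f, so f divides h. b divides h and l divides h, hence lcm(b, l) divides h. f divides h, so lcm(f, lcm(b, l)) divides h.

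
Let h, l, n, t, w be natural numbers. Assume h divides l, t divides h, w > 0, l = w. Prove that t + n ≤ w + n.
l = w and h divides l, so h divides w. t divides h, so t divides w. Since w > 0, t ≤ w. Then t + n ≤ w + n.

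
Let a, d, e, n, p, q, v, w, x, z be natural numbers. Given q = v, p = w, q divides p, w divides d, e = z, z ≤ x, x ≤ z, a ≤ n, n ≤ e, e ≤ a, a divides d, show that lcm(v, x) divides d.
p = w and q divides p, thus q divides w. w divides d, so q divides d. q = v, so v divides d. z ≤ x and x ≤ z, thus z = x. Since e = z, e = x. Because a ≤ n and n ≤ e, a ≤ e. e ≤ a, so a = e. Since a divides d, e divides d. Because e = x, x divides d. Since v divides d, lcm(v, x) divides d.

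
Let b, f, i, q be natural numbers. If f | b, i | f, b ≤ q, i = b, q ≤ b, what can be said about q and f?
q = f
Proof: Since q ≤ b and b ≤ q, q = b. i = b and i | f, therefore b | f. f | b, so b = f. Since q = b, q = f.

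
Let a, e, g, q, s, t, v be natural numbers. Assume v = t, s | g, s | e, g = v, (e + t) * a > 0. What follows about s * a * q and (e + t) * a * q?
s * a * q ≤ (e + t) * a * q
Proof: g = v and v = t, thus g = t. Since s | g, s | t. Because s | e, s | e + t. Then s * a | (e + t) * a. (e + t) * a > 0, so s * a ≤ (e + t) * a. Then s * a * q ≤ (e + t) * a * q.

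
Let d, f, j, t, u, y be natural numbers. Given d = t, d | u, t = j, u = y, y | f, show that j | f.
d = t and d | u, hence t | u. Since u = y, t | y. Since y | f, t | f. t = j, so j | f.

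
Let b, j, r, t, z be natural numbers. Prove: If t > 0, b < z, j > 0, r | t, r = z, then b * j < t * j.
r = z and r | t, therefore z | t. Since t > 0, z ≤ t. Since b < z, b < t. j > 0, so b * j < t * j.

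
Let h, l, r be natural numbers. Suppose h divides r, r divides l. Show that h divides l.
h divides r and r divides l. By transitivity, h divides l.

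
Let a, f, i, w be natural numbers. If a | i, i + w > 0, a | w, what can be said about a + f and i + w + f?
a + f ≤ i + w + f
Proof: a | i and a | w, so a | i + w. i + w > 0, so a ≤ i + w. Then a + f ≤ i + w + f.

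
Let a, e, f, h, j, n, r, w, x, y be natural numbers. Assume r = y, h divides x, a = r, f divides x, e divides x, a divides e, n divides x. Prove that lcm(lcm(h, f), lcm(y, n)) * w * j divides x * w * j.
From h divides x and f divides x, lcm(h, f) divides x. Because a = r and a divides e, r divides e. Since e divides x, r divides x. Since r = y, y divides x. n divides x, so lcm(y, n) divides x. Since lcm(h, f) divides x, lcm(lcm(h, f), lcm(y, n)) divides x. Then lcm(lcm(h, f), lcm(y, n)) * w divides x * w. Then lcm(lcm(h, f), lcm(y, n)) * w * j divides x * w * j.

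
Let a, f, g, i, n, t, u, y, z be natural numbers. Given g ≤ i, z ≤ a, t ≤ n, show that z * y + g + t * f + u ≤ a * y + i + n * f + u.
z ≤ a. By multiplying by a non-negative, z * y ≤ a * y. t ≤ n. By multiplying by a non-negative, t * f ≤ n * f. Then t * f + u ≤ n * f + u. g ≤ i, so g + t * f + u ≤ i + n * f + u. Since z * y ≤ a * y, z * y + g + t * f + u ≤ a * y + i + n * f + u.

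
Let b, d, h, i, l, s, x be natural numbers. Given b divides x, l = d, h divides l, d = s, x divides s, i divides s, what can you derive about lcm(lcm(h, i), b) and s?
lcm(lcm(h, i), b) divides s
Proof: l = d and d = s, thus l = s. Because h divides l, h divides s. Since i divides s, lcm(h, i) divides s. Since b divides x and x divides s, b divides s. Because lcm(h, i) divides s, lcm(lcm(h, i), b) divides s.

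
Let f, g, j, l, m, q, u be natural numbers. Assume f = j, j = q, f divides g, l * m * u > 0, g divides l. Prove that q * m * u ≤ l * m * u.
Because f = j and f divides g, j divides g. From g divides l, j divides l. Because j = q, q divides l. Then q * m divides l * m. Then q * m * u divides l * m * u. Since l * m * u > 0, q * m * u ≤ l * m * u.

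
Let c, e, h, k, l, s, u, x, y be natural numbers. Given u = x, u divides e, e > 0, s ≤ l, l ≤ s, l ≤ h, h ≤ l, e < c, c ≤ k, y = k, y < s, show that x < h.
u divides e and e > 0, therefore u ≤ e. u = x, so x ≤ e. s ≤ l and l ≤ s, hence s = l. From l ≤ h and h ≤ l, l = h. s = l, so s = h. e < c and c ≤ k, thus e < k. From y = k and y < s, k < s. Since e < k, e < s. s = h, so e < h. Since x ≤ e, x < h.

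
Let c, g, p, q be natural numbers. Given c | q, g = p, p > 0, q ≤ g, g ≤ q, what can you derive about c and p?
c ≤ p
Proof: q ≤ g and g ≤ q, hence q = g. g = p, so q = p. From c | q, c | p. Because p > 0, c ≤ p.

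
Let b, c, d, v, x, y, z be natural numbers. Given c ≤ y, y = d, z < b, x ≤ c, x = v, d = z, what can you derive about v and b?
v < b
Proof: x = v and x ≤ c, hence v ≤ c. y = d and d = z, hence y = z. Since c ≤ y, c ≤ z. Since v ≤ c, v ≤ z. z < b, so v < b.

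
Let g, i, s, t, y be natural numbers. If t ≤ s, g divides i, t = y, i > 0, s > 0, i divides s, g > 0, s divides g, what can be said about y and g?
y ≤ g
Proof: s divides g and g > 0, thus s ≤ g. From g divides i and i > 0, g ≤ i. i divides s and s > 0, thus i ≤ s. g ≤ i, so g ≤ s. s ≤ g, so s = g. t = y and t ≤ s, thus y ≤ s. Since s = g, y ≤ g.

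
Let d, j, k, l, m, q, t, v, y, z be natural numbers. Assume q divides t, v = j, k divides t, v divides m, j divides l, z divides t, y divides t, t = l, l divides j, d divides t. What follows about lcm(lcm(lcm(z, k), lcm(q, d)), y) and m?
lcm(lcm(lcm(z, k), lcm(q, d)), y) divides m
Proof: l divides j and j divides l, thus l = j. t = l, so t = j. Because z divides t and k divides t, lcm(z, k) divides t. q divides t and d divides t, hence lcm(q, d) divides t. Since lcm(z, k) divides t, lcm(lcm(z, k), lcm(q, d)) divides t. Since y divides t, lcm(lcm(lcm(z, k), lcm(q, d)), y) divides t. Since t = j, lcm(lcm(lcm(z, k), lcm(q, d)), y) divides j. v = j and v divides m, so j divides m. Because lcm(lcm(lcm(z, k), lcm(q, d)), y) divides j, lcm(lcm(lcm(z, k), lcm(q, d)), y) divides m.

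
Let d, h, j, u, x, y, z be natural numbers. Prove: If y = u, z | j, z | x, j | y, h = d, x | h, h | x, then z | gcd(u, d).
z | j and j | y, therefore z | y. y = u, so z | u. Since x | h and h | x, x = h. h = d, so x = d. Since z | x, z | d. z | u, so z | gcd(u, d).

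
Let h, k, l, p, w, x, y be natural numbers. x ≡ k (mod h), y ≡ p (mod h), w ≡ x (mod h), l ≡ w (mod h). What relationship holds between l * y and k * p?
l * y ≡ k * p (mod h)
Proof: Because l ≡ w (mod h) and w ≡ x (mod h), l ≡ x (mod h). Because x ≡ k (mod h), l ≡ k (mod h). From y ≡ p (mod h), by multiplying congruences, l * y ≡ k * p (mod h).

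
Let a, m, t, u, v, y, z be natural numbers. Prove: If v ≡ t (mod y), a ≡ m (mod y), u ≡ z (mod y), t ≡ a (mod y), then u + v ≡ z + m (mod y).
v ≡ t (mod y) and t ≡ a (mod y), thus v ≡ a (mod y). Since a ≡ m (mod y), v ≡ m (mod y). Because u ≡ z (mod y), by adding congruences, u + v ≡ z + m (mod y).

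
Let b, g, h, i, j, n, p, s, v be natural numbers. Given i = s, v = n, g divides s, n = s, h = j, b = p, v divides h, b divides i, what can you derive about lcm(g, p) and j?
lcm(g, p) divides j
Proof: Because i = s and b divides i, b divides s. b = p, so p divides s. g divides s, so lcm(g, p) divides s. Because v = n and n = s, v = s. h = j and v divides h, hence v divides j. Since v = s, s divides j. lcm(g, p) divides s, so lcm(g, p) divides j.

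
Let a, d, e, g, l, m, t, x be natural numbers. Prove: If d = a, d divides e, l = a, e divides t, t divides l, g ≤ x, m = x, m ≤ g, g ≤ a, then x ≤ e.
Since d = a and d divides e, a divides e. From e divides t and t divides l, e divides l. Since l = a, e divides a. a divides e, so a = e. m = x and m ≤ g, therefore x ≤ g. Since g ≤ x, g = x. Since g ≤ a, x ≤ a. a = e, so x ≤ e.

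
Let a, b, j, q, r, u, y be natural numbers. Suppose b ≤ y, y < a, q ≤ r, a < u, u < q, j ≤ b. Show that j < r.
From j ≤ b and b ≤ y, j ≤ y. y < a and a < u, thus y < u. Since u < q and q ≤ r, u < r. y < u, so y < r. Since j ≤ y, j < r.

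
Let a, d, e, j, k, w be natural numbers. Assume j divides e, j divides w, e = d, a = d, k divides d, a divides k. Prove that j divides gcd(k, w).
From a = d and a divides k, d divides k. Since k divides d, d = k. e = d and j divides e, so j divides d. Since d = k, j divides k. Because j divides w, j divides gcd(k, w).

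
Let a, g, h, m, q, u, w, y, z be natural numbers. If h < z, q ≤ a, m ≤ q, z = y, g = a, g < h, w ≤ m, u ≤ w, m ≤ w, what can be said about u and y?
u < y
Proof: From w ≤ m and m ≤ w, w = m. From u ≤ w, u ≤ m. g = a and g < h, so a < h. Since q ≤ a, q < h. z = y and h < z, therefore h < y. Since q < h, q < y. From m ≤ q, m < y. Since u ≤ m, u < y.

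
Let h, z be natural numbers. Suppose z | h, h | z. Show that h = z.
Since h | z and z | h, by mutual divisibility, h = z.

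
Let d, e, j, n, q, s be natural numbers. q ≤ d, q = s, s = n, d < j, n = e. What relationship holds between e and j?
e < j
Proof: q = s and s = n, therefore q = n. q ≤ d, so n ≤ d. Since d < j, n < j. n = e, so e < j.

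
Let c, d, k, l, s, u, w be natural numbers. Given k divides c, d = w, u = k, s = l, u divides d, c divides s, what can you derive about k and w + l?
k divides w + l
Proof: u = k and u divides d, hence k divides d. Since d = w, k divides w. k divides c and c divides s, thus k divides s. s = l, so k divides l. k divides w, so k divides w + l.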